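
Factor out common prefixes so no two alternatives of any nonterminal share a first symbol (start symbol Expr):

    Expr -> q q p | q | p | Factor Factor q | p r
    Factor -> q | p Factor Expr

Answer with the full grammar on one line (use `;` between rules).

Expr has alternatives sharing prefix 'q': factor to Expr → q Expr1 with Expr1 → q p | ε.
Expr has alternatives sharing prefix 'p': factor to Expr → p Expr2 with Expr2 → ε | r.

Expr -> Factor Factor q | q Expr1 | p Expr2; Factor -> q | p Factor Expr; Expr1 -> q p | epsilon; Expr2 -> epsilon | r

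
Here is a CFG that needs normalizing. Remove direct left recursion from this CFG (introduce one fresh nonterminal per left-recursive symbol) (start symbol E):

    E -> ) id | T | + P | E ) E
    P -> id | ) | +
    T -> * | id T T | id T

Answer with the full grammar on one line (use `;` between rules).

E -> ) id E' | T E' | + P E'; P -> id | ) | +; T -> * | id T T | id T; E' -> ) E E' | ε

Directly left-recursive nonterminal: E.
For E: α = {) E}, β = {) id, T, + P}. Rewrite as E → β E' and E' → α E' | ε.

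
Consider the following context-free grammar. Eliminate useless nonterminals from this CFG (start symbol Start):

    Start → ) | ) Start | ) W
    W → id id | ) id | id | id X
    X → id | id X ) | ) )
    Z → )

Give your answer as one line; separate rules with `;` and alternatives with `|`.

Start → ) | ) Start | ) W; W → id id | ) id | id | id X; X → id | id X ) | ) )

Generating nonterminals: {Start, W, X, Z}.
Reachable from Start after that: {Start, W, X}.
Removed useless symbols: {Z} and every production mentioning them.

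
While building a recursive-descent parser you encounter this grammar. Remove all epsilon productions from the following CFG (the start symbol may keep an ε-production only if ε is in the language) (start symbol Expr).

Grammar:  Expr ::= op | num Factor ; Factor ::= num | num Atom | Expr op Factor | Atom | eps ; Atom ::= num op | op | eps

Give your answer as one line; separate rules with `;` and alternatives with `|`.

Nullable nonterminals: {Atom, Factor}.
ε ∉ L(G), so no ε-production is kept.
Expand every rule over subsets of its nullable positions: Expr → num Factor gives num Factor | num. Factor → Expr op Factor gives Expr op Factor | Expr op.

Expr ::= op | num Factor | num; Factor ::= num | num Atom | Expr op Factor | Expr op | Atom; Atom ::= num op | op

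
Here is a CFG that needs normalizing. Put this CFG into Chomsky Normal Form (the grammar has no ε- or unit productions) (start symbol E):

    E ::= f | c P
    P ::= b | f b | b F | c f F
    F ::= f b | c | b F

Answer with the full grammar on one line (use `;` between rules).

Introduce a nonterminal for each terminal appearing in a rule of length ≥ 2: X1 → c, X2 → f, X3 → b.
Binarize each right-hand side of length ≥ 3 by chaining fresh nonterminals (Y1, Y2, …): affected rules were P → X1 X2 F.

E ::= f | X1 P; P ::= b | X2 X3 | X3 F | X1 Y1; F ::= X2 X3 | c | X3 F; X1 ::= c; X2 ::= f; X3 ::= b; Y1 ::= X2 F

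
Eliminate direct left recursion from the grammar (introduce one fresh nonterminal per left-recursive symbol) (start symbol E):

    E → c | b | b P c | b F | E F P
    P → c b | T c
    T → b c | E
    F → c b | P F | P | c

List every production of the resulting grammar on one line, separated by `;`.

Directly left-recursive nonterminal: E.
For E: α = {F P}, β = {c, b, b P c, b F}. Rewrite as E → β E' and E' → α E' | ε.

E → c E' | b E' | b P c E' | b F E'; P → c b | T c; T → b c | E; F → c b | P F | P | c; E' → F P E' | ε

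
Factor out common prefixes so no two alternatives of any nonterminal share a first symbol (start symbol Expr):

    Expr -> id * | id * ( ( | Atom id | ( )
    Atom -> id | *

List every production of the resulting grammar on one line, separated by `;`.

Expr has alternatives sharing prefix 'id *': factor to Expr → id * Expr1 with Expr1 → ε | ( (.

Expr -> Atom id | ( ) | id * Expr1; Atom -> id | *; Expr1 -> ε | ( (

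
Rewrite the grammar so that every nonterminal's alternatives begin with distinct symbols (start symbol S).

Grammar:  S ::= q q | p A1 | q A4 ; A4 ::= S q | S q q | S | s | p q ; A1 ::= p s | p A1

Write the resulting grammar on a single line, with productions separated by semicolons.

S has alternatives sharing prefix 'q': factor to S → q S' with S' → q | A4.
A4 has alternatives sharing prefix 'S': factor to A4 → S A4' with A4' → q | q q | ε.
A1 has alternatives sharing prefix 'p': factor to A1 → p A1' with A1' → s | A1.
A4' has alternatives sharing prefix 'q': factor to A4' → q A4'' with A4'' → ε | q.

S ::= p A1 | q S'; A4 ::= s | p q | S A4'; A1 ::= p A1'; S' ::= q | A4; A4' ::= ε | q A4''; A1' ::= s | A1; A4'' ::= ε | q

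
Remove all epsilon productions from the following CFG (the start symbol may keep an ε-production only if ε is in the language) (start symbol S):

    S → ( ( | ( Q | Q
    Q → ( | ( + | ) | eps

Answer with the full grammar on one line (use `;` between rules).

Nullable set = {Q, S}.
ε ∈ L(G) since S is nullable, so keep S → ε.
For each production, add variants omitting each subset of nullable occurrences: S → ( Q gives ( Q | (.

S → ( ( | ( Q | ( | Q | eps; Q → ( | ( + | )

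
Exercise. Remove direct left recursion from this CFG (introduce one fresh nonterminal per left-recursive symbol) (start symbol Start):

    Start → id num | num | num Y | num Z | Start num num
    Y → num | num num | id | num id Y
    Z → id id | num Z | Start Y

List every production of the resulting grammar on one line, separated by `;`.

Directly left-recursive nonterminal: Start.
For Start: α = {num num}, β = {id num, num, num Y, num Z}. Rewrite as Start → β Start1 and Start1 → α Start1 | ε.

Start → id num Start1 | num Start1 | num Y Start1 | num Z Start1; Y → num | num num | id | num id Y; Z → id id | num Z | Start Y; Start1 → num num Start1 | ε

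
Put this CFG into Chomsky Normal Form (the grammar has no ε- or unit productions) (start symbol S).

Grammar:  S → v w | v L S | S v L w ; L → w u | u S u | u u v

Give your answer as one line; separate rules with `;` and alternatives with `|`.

S → X1 X2 | X1 Y1 | S Y2; L → X2 X3 | X3 Y4 | X3 Y5; X1 → v; X2 → w; X3 → u; Y1 → L S; Y2 → X1 Y3; Y3 → L X2; Y4 → S X3; Y5 → X3 X1

Introduce a nonterminal for each terminal appearing in a rule of length ≥ 2: X1 → v, X2 → w, X3 → u.
Binarize each right-hand side of length ≥ 3 by chaining fresh nonterminals (Y1, Y2, …): affected rules were S → X1 L S; S → S X1 L X2; L → X3 S X3; L → X3 X3 X1.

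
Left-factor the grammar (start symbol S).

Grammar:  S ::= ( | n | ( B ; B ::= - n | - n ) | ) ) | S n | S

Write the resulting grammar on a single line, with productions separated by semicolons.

S has alternatives sharing prefix '(': factor to S → ( S' with S' → ε | B.
B has alternatives sharing prefix '- n': factor to B → - n B' with B' → ε | ).
B has alternatives sharing prefix 'S': factor to B → S B'' with B'' → n | ε.

S ::= n | ( S'; B ::= ) ) | - n B' | S B''; S' ::= ε | B; B' ::= ε | ); B'' ::= n | ε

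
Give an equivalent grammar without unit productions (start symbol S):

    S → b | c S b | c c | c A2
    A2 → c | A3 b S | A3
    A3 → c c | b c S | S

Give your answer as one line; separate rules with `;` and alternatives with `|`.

S → b | c S b | c c | c A2; A2 → c | A3 b S | b | c S b | c c | c A2 | b c S; A3 → b | c S b | c c | c A2 | b c S

Unit pairs: A2 ⇒* {A3, S}; A3 ⇒* {S}.
Replace each nonterminal's rules with the union of the non-unit rules of every nonterminal it unit-derives.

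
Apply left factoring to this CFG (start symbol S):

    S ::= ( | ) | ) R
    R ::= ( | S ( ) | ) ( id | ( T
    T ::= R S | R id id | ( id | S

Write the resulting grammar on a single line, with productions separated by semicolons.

S ::= ( | ) S'; R ::= S ( ) | ) ( id | ( R'; T ::= ( id | S | R T'; S' ::= eps | R; R' ::= eps | T; T' ::= S | id id

S has alternatives sharing prefix ')': factor to S → ) S' with S' → ε | R.
R has alternatives sharing prefix '(': factor to R → ( R' with R' → ε | T.
T has alternatives sharing prefix 'R': factor to T → R T' with T' → S | id id.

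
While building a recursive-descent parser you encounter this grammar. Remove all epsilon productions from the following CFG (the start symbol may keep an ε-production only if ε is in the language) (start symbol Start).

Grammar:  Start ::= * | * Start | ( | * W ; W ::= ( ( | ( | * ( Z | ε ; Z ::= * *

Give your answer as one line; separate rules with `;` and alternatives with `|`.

Nullable set = {W}.
ε ∉ L(G), so no ε-production is kept.

Start ::= * | * Start | ( | * W; W ::= ( ( | ( | * ( Z; Z ::= * *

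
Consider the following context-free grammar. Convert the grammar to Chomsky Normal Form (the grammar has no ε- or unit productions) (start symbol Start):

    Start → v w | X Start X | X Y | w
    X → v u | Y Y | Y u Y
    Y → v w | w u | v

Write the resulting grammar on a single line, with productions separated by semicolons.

Start → X1 X2 | X Y1 | X Y | w; X → X1 X3 | Y Y | Y Y2; Y → X1 X2 | X2 X3 | v; X1 → v; X2 → w; X3 → u; Y1 → Start X; Y2 → X3 Y

Introduce a nonterminal for each terminal appearing in a rule of length ≥ 2: X1 → v, X2 → w, X3 → u.
Binarize each right-hand side of length ≥ 3 by chaining fresh nonterminals (Y1, Y2, …): affected rules were Start → X Start X; X → Y X3 Y.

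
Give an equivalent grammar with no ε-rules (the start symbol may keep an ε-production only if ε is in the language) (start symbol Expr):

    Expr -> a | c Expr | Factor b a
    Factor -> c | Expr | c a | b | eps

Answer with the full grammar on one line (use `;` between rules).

Expr -> a | c Expr | Factor b a | b a; Factor -> c | Expr | c a | b

Nullable set = {Factor}.
ε ∉ L(G), so no ε-production is kept.
Expand every rule over subsets of its nullable positions: Expr → Factor b a gives Factor b a | b a.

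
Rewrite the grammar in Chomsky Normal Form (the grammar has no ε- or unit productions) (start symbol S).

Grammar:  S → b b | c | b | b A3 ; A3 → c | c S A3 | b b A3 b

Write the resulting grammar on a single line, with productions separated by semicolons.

Introduce a nonterminal for each terminal appearing in a rule of length ≥ 2: X1 → b, X2 → c.
Binarize each right-hand side of length ≥ 3 by chaining fresh nonterminals (Y1, Y2, …): affected rules were A3 → X2 S A3; A3 → X1 X1 A3 X1.

S → X1 X1 | c | b | X1 A3; A3 → c | X2 Y1 | X1 Y2; X1 → b; X2 → c; Y1 → S A3; Y2 → X1 Y3; Y3 → A3 X1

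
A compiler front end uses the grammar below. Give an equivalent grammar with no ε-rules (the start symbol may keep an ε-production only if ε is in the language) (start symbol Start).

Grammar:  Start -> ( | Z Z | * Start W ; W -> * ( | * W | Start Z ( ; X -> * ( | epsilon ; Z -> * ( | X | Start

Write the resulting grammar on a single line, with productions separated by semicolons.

Start -> ( | Z Z | Z | * Start W | * W | ε; W -> * ( | * W | Start Z ( | Start ( | Z ( | (; X -> * (; Z -> * ( | X | Start

Nullable nonterminals: {Start, X, Z}.
ε ∈ L(G) since Start is nullable, so keep Start → ε.
Add the nullable-subset variants: Start → Z Z gives Z Z | Z. Start → * Start W gives * Start W | * W. W → Start Z ( gives Start Z ( | Start ( | Z ( | (.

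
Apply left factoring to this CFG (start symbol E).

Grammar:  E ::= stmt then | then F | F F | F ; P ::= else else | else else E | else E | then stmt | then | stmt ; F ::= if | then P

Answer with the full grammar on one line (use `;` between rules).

E ::= stmt then | then F | F E'; P ::= stmt | else P' | then P''; F ::= if | then P; E' ::= F | ε; P' ::= E | else P'''; P'' ::= stmt | ε; P''' ::= ε | E

E has alternatives sharing prefix 'F': factor to E → F E' with E' → F | ε.
P has alternatives sharing prefix 'else': factor to P → else P' with P' → else | else E | E.
P has alternatives sharing prefix 'then': factor to P → then P'' with P'' → stmt | ε.
P' has alternatives sharing prefix 'else': factor to P' → else P''' with P''' → ε | E.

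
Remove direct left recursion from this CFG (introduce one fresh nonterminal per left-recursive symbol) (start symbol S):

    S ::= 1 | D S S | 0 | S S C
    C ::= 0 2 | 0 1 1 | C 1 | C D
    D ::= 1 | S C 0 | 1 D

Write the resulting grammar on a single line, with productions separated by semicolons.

S ::= 1 S' | D S S S' | 0 S'; C ::= 0 2 C' | 0 1 1 C'; D ::= 1 | S C 0 | 1 D; S' ::= S C S' | ε; C' ::= 1 C' | D C' | ε

Directly left-recursive nonterminals: S, C.
For S: α = {S C}, β = {1, D S S, 0}. Rewrite as S → β S' and S' → α S' | ε.
For C: α = {1, D}, β = {0 2, 0 1 1}. Rewrite as C → β C' and C' → α C' | ε.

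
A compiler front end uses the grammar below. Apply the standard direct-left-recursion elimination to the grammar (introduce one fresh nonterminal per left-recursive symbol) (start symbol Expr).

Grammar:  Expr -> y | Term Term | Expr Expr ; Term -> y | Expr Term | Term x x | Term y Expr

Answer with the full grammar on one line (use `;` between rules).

Expr -> y Expr1 | Term Term Expr1; Term -> y Term1 | Expr Term Term1; Expr1 -> Expr Expr1 | ε; Term1 -> x x Term1 | y Expr Term1 | ε

Expr, Term are directly left-recursive.
For Expr: α = {Expr}, β = {y, Term Term}. Rewrite as Expr → β Expr1 and Expr1 → α Expr1 | ε.
For Term: α = {x x, y Expr}, β = {y, Expr Term}. Rewrite as Term → β Term1 and Term1 → α Term1 | ε.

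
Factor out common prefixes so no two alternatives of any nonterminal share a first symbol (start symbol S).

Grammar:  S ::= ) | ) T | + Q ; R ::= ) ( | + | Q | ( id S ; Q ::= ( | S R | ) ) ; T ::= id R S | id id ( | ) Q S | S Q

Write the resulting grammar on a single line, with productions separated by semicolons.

S ::= + Q | ) S'; R ::= ) ( | + | Q | ( id S; Q ::= ( | S R | ) ); T ::= ) Q S | S Q | id T'; S' ::= ε | T; T' ::= R S | id (

S has alternatives sharing prefix ')': factor to S → ) S' with S' → ε | T.
T has alternatives sharing prefix 'id': factor to T → id T' with T' → R S | id (.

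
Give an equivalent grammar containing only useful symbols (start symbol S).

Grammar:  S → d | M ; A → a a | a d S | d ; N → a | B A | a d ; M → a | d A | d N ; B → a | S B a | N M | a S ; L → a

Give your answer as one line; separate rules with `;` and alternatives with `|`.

S → d | M; A → a a | a d S | d; N → a | B A | a d; M → a | d A | d N; B → a | S B a | N M | a S

Generating nonterminals: {A, B, L, M, N, S}.
Reachable from S after that: {A, B, M, N, S}.
Removed useless symbols: {L} and every production mentioning them.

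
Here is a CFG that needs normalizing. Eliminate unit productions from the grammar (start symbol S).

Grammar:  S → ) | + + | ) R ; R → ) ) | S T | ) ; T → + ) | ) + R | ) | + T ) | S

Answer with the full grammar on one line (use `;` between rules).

Unit pairs: T ⇒* {S}.
For every A with A ⇒* B via unit rules, add B's non-unit alternatives to A; then delete every rule of the form X → Y.

S → ) | + + | ) R; R → ) ) | S T | ); T → ) | + + | ) R | + ) | ) + R | + T )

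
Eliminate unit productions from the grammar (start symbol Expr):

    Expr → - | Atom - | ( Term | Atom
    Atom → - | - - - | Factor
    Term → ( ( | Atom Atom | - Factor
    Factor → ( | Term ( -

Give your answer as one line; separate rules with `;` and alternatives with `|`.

Expr → - | - - - | ( | Term ( - | Atom - | ( Term; Atom → - | - - - | ( | Term ( -; Term → ( ( | Atom Atom | - Factor; Factor → ( | Term ( -

Unit pairs: Atom ⇒* {Factor}; Expr ⇒* {Atom, Factor}.
For every A with A ⇒* B via unit rules, add B's non-unit alternatives to A; then delete every rule of the form X → Y.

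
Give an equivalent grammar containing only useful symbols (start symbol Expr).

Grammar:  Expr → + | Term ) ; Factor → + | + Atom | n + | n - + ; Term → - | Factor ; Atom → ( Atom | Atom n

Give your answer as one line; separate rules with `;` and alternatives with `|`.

Expr → + | Term ); Factor → + | n + | n - +; Term → - | Factor

Generating nonterminals: {Expr, Factor, Term}.
Reachable from Expr after that: {Expr, Factor, Term}.
Removed useless symbols: {Atom} and every production mentioning them.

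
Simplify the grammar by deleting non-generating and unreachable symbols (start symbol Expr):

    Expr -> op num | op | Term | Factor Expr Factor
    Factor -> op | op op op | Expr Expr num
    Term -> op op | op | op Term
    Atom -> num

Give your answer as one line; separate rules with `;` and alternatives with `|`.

Expr -> op num | op | Term | Factor Expr Factor; Factor -> op | op op op | Expr Expr num; Term -> op op | op | op Term

Generating nonterminals: {Atom, Expr, Factor, Term}.
Reachable from Expr after that: {Expr, Factor, Term}.
Removed useless symbols: {Atom} and every production mentioning them.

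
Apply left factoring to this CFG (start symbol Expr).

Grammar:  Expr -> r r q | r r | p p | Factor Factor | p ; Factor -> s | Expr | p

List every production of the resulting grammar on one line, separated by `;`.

Expr -> Factor Factor | r r Expr1 | p Expr2; Factor -> s | Expr | p; Expr1 -> q | ε; Expr2 -> p | ε

Expr has alternatives sharing prefix 'r r': factor to Expr → r r Expr1 with Expr1 → q | ε.
Expr has alternatives sharing prefix 'p': factor to Expr → p Expr2 with Expr2 → p | ε.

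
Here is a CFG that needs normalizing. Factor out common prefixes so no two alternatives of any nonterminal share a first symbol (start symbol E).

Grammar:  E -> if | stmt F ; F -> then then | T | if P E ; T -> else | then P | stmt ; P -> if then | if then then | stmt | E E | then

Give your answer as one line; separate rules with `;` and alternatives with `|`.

P has alternatives sharing prefix 'if then': factor to P → if then P' with P' → ε | then.

E -> if | stmt F; F -> then then | T | if P E; T -> else | then P | stmt; P -> stmt | E E | then | if then P'; P' -> epsilon | then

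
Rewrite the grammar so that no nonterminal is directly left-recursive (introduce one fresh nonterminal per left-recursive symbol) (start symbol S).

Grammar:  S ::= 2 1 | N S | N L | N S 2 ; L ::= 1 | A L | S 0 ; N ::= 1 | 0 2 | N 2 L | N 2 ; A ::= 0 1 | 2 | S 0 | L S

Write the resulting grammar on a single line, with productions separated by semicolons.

N is directly left-recursive.
For N: α = {2 L, 2}, β = {1, 0 2}. Rewrite as N → β N' and N' → α N' | ε.

S ::= 2 1 | N S | N L | N S 2; L ::= 1 | A L | S 0; N ::= 1 N' | 0 2 N'; A ::= 0 1 | 2 | S 0 | L S; N' ::= 2 L N' | 2 N' | ε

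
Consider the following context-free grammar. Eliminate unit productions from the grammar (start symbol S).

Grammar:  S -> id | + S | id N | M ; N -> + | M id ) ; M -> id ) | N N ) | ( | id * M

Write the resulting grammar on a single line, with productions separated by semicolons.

Unit pairs: S ⇒* {M}.
For each unit pair (A, B), copy every non-unit production of B to A, then drop all unit productions.

S -> id | + S | id N | id ) | N N ) | ( | id * M; N -> + | M id ); M -> id ) | N N ) | ( | id * M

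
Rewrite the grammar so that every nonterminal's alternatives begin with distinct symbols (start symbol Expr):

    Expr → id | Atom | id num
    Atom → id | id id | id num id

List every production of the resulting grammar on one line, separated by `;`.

Expr → Atom | id Expr1; Atom → id Atom1; Expr1 → ε | num; Atom1 → ε | id | num id

Expr has alternatives sharing prefix 'id': factor to Expr → id Expr1 with Expr1 → ε | num.
Atom has alternatives sharing prefix 'id': factor to Atom → id Atom1 with Atom1 → ε | id | num id.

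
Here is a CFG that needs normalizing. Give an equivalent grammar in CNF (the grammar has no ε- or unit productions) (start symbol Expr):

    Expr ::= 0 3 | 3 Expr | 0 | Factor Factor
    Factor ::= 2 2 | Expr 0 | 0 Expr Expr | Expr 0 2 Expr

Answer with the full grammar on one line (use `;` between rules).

Expr ::= X1 X2 | X2 Expr | 0 | Factor Factor; Factor ::= X3 X3 | Expr X1 | X1 Y1 | Expr Y2; X1 ::= 0; X2 ::= 3; X3 ::= 2; Y1 ::= Expr Expr; Y2 ::= X1 Y3; Y3 ::= X3 Expr

Introduce a nonterminal for each terminal appearing in a rule of length ≥ 2: X1 → 0, X2 → 3, X3 → 2.
Binarize each right-hand side of length ≥ 3 by chaining fresh nonterminals (Y1, Y2, …): affected rules were Factor → X1 Expr Expr; Factor → Expr X1 X3 Expr.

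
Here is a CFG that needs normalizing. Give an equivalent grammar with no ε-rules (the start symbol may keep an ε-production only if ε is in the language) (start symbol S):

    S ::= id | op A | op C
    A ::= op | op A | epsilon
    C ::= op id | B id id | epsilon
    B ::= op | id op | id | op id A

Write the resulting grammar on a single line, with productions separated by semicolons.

Nullable nonterminals: {A, C}.
ε ∉ L(G), so no ε-production is kept.
For each production, add variants omitting each subset of nullable occurrences: S → op A gives op A | op. B → op id A gives op id A | op id.

S ::= id | op A | op | op C; A ::= op | op A; C ::= op id | B id id; B ::= op | id op | id | op id A | op id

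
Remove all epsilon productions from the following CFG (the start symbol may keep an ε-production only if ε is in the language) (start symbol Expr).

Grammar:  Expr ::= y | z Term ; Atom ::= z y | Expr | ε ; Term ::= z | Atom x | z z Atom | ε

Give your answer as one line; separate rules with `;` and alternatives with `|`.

Expr ::= y | z Term | z; Atom ::= z y | Expr; Term ::= z | Atom x | x | z z Atom | z z

Nullable set = {Atom, Term}.
ε ∉ L(G), so no ε-production is kept.
For each production, add variants omitting each subset of nullable occurrences: Expr → z Term gives z Term | z. Term → Atom x gives Atom x | x. Term → z z Atom gives z z Atom | z z.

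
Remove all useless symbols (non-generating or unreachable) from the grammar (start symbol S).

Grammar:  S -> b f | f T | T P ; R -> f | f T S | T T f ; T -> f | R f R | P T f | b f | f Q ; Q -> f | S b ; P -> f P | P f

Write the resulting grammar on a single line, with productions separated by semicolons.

S -> b f | f T; R -> f | f T S | T T f; T -> f | R f R | b f | f Q; Q -> f | S b

Generating nonterminals: {Q, R, S, T}.
Reachable from S after that: {Q, R, S, T}.
Removed useless symbols: {P} and every production mentioning them.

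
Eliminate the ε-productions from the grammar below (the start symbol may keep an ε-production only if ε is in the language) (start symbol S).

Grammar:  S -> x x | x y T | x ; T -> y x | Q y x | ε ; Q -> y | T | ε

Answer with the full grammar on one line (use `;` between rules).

S -> x x | x y T | x y | x; T -> y x | Q y x; Q -> y | T

The nullable symbols are {Q, T}.
ε ∉ L(G), so no ε-production is kept.
Add the nullable-subset variants: S → x y T gives x y T | x y.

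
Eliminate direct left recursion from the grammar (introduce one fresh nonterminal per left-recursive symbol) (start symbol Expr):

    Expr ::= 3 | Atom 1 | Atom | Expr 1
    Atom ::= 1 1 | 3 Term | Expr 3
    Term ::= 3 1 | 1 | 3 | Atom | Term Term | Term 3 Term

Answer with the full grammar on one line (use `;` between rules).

Expr ::= 3 Expr1 | Atom 1 Expr1 | Atom Expr1; Atom ::= 1 1 | 3 Term | Expr 3; Term ::= 3 1 Term1 | 1 Term1 | 3 Term1 | Atom Term1; Expr1 ::= 1 Expr1 | ε; Term1 ::= Term Term1 | 3 Term Term1 | ε

Left recursion appears on Expr, Term.
For Expr: α = {1}, β = {3, Atom 1, Atom}. Rewrite as Expr → β Expr1 and Expr1 → α Expr1 | ε.
For Term: α = {Term, 3 Term}, β = {3 1, 1, 3, Atom}. Rewrite as Term → β Term1 and Term1 → α Term1 | ε.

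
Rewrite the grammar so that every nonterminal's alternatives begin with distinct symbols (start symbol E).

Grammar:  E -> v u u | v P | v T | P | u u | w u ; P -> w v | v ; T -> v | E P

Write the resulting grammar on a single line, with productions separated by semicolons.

E -> P | u u | w u | v E'; P -> w v | v; T -> v | E P; E' -> u u | P | T

E has alternatives sharing prefix 'v': factor to E → v E' with E' → u u | P | T.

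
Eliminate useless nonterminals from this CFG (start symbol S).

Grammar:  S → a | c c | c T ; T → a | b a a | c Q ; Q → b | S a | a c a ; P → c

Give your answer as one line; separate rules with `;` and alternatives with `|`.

S → a | c c | c T; T → a | b a a | c Q; Q → b | S a | a c a

Generating nonterminals: {P, Q, S, T}.
Reachable from S after that: {Q, S, T}.
Removed useless symbols: {P} and every production mentioning them.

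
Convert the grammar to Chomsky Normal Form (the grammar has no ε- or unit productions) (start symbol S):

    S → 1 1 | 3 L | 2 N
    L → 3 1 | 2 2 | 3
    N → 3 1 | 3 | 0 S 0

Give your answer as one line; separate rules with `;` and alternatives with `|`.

Introduce a nonterminal for each terminal appearing in a rule of length ≥ 2: X1 → 1, X2 → 3, X3 → 2, X4 → 0.
Binarize each right-hand side of length ≥ 3 by chaining fresh nonterminals (Y1, Y2, …): affected rules were N → X4 S X4.

S → X1 X1 | X2 L | X3 N; L → X2 X1 | X3 X3 | 3; N → X2 X1 | 3 | X4 Y1; X1 → 1; X2 → 3; X3 → 2; X4 → 0; Y1 → S X4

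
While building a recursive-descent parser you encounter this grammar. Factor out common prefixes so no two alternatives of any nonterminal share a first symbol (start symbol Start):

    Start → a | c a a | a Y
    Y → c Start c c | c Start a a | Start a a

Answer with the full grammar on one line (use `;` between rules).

Start → c a a | a Start1; Y → Start a a | c Start Y1; Start1 → ε | Y; Y1 → c c | a a

Start has alternatives sharing prefix 'a': factor to Start → a Start1 with Start1 → ε | Y.
Y has alternatives sharing prefix 'c Start': factor to Y → c Start Y1 with Y1 → c c | a a.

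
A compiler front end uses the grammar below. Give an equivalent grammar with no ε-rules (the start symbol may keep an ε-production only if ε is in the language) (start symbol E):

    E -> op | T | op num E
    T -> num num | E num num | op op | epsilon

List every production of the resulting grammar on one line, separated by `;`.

The nullable symbols are {E, T}.
ε ∈ L(G) since E is nullable, so keep E → ε.
For each production, add variants omitting each subset of nullable occurrences: E → op num E gives op num E | op num.

E -> op | T | op num E | op num | ε; T -> num num | E num num | op op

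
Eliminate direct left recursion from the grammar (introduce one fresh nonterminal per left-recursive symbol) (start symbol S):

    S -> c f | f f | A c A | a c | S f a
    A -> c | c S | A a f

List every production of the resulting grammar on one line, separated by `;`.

Directly left-recursive nonterminals: S, A.
For S: α = {f a}, β = {c f, f f, A c A, a c}. Rewrite as S → β S' and S' → α S' | ε.
For A: α = {a f}, β = {c, c S}. Rewrite as A → β A' and A' → α A' | ε.

S -> c f S' | f f S' | A c A S' | a c S'; A -> c A' | c S A'; S' -> f a S' | ε; A' -> a f A' | ε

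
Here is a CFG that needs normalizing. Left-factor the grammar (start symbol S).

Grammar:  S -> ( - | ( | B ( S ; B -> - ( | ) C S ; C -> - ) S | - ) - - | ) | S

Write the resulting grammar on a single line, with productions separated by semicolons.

S -> B ( S | ( S'; B -> - ( | ) C S; C -> ) | S | - ) C'; S' -> - | ε; C' -> S | - -

S has alternatives sharing prefix '(': factor to S → ( S' with S' → - | ε.
C has alternatives sharing prefix '- )': factor to C → - ) C' with C' → S | - -.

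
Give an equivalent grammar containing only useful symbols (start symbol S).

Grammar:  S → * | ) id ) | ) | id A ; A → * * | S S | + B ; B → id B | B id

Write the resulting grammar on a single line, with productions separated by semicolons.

S → * | ) id ) | ) | id A; A → * * | S S

Generating nonterminals: {A, S}.
Reachable from S after that: {A, S}.
Removed useless symbols: {B} and every production mentioning them.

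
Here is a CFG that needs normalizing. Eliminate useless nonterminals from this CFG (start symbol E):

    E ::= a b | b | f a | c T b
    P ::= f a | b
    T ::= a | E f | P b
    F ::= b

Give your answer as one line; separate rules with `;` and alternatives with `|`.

E ::= a b | b | f a | c T b; P ::= f a | b; T ::= a | E f | P b

Generating nonterminals: {E, F, P, T}.
Reachable from E after that: {E, P, T}.
Removed useless symbols: {F} and every production mentioning them.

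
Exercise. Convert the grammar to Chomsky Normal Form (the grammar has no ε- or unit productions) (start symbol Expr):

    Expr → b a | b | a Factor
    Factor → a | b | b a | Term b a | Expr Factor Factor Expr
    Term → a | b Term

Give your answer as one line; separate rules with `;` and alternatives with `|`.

Introduce a nonterminal for each terminal appearing in a rule of length ≥ 2: X1 → b, X2 → a.
Binarize each right-hand side of length ≥ 3 by chaining fresh nonterminals (Y1, Y2, …): affected rules were Factor → Term X1 X2; Factor → Expr Factor Factor Expr.

Expr → X1 X2 | b | X2 Factor; Factor → a | b | X1 X2 | Term Y1 | Expr Y2; Term → a | X1 Term; X1 → b; X2 → a; Y1 → X1 X2; Y2 → Factor Y3; Y3 → Factor Expr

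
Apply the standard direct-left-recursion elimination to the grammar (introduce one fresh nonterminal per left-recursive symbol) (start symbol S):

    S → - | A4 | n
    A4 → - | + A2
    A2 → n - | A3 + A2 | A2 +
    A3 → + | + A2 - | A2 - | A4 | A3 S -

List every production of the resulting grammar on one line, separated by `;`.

S → - | A4 | n; A4 → - | + A2; A2 → n - A2' | A3 + A2 A2'; A3 → + A3' | + A2 - A3' | A2 - A3' | A4 A3'; A2' → + A2' | ε; A3' → S - A3' | ε

A2, A3 are directly left-recursive.
For A2: α = {+}, β = {n -, A3 + A2}. Rewrite as A2 → β A2' and A2' → α A2' | ε.
For A3: α = {S -}, β = {+, + A2 -, A2 -, A4}. Rewrite as A3 → β A3' and A3' → α A3' | ε.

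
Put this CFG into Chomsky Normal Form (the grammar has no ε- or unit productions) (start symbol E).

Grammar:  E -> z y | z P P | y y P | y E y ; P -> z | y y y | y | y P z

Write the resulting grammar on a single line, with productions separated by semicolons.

E -> X1 X2 | X1 Y1 | X2 Y2 | X2 Y3; P -> z | X2 Y4 | y | X2 Y5; X1 -> z; X2 -> y; Y1 -> P P; Y2 -> X2 P; Y3 -> E X2; Y4 -> X2 X2; Y5 -> P X1

Introduce a nonterminal for each terminal appearing in a rule of length ≥ 2: X1 → z, X2 → y.
Binarize each right-hand side of length ≥ 3 by chaining fresh nonterminals (Y1, Y2, …): affected rules were E → X1 P P; E → X2 X2 P; E → X2 E X2; P → X2 X2 X2.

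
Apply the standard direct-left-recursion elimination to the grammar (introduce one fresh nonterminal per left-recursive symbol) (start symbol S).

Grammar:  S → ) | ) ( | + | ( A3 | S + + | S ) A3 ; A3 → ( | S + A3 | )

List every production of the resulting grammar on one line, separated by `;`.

S → ) S' | ) ( S' | + S' | ( A3 S'; A3 → ( | S + A3 | ); S' → + + S' | ) A3 S' | eps

Left recursion appears on S.
For S: α = {+ +, ) A3}, β = {), ) (, +, ( A3}. Rewrite as S → β S' and S' → α S' | ε.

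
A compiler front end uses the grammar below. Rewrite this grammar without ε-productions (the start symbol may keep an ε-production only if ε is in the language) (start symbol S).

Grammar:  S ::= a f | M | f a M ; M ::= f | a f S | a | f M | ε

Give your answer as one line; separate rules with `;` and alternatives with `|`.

Nullable set = {M, S}.
ε ∈ L(G) since S is nullable, so keep S → ε.
Add the nullable-subset variants: S → f a M gives f a M | f a. M → a f S gives a f S | a f.

S ::= a f | M | f a M | f a | ε; M ::= f | a f S | a f | a | f M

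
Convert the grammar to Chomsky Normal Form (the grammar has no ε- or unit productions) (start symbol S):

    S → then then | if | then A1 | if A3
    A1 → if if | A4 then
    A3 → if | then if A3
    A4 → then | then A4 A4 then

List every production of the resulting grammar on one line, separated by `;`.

Introduce a nonterminal for each terminal appearing in a rule of length ≥ 2: X1 → then, X2 → if.
Binarize each right-hand side of length ≥ 3 by chaining fresh nonterminals (Y1, Y2, …): affected rules were A3 → X1 X2 A3; A4 → X1 A4 A4 X1.

S → X1 X1 | if | X1 A1 | X2 A3; A1 → X2 X2 | A4 X1; A3 → if | X1 Y1; A4 → then | X1 Y2; X1 → then; X2 → if; Y1 → X2 A3; Y2 → A4 Y3; Y3 → A4 X1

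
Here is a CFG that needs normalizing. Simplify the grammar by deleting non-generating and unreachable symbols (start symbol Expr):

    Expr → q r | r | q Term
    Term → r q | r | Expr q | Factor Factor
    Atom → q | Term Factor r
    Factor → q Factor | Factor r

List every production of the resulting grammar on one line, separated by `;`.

Expr → q r | r | q Term; Term → r q | r | Expr q

Generating nonterminals: {Atom, Expr, Term}.
Reachable from Expr after that: {Expr, Term}.
Removed useless symbols: {Atom, Factor} and every production mentioning them.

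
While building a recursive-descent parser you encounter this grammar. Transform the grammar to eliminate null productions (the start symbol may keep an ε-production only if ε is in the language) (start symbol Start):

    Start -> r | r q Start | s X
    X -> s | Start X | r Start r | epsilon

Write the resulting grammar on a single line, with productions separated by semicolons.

The nullable symbols are {X}.
ε ∉ L(G), so no ε-production is kept.
Expand every rule over subsets of its nullable positions: Start → s X gives s X | s. X → Start X gives Start X | Start.

Start -> r | r q Start | s X | s; X -> s | Start X | Start | r Start r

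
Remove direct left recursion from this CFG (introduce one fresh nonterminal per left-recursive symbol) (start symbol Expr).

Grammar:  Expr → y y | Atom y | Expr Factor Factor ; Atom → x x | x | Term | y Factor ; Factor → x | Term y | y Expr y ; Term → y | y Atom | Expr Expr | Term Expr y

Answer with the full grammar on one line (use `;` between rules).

Expr → y y Expr1 | Atom y Expr1; Atom → x x | x | Term | y Factor; Factor → x | Term y | y Expr y; Term → y Term1 | y Atom Term1 | Expr Expr Term1; Expr1 → Factor Factor Expr1 | ε; Term1 → Expr y Term1 | ε

Left recursion appears on Expr, Term.
For Expr: α = {Factor Factor}, β = {y y, Atom y}. Rewrite as Expr → β Expr1 and Expr1 → α Expr1 | ε.
For Term: α = {Expr y}, β = {y, y Atom, Expr Expr}. Rewrite as Term → β Term1 and Term1 → α Term1 | ε.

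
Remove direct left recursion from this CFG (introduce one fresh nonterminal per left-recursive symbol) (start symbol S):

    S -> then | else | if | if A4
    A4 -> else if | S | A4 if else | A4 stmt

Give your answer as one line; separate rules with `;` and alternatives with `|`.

Left recursion appears on A4.
For A4: α = {if else, stmt}, β = {else if, S}. Rewrite as A4 → β A4' and A4' → α A4' | ε.

S -> then | else | if | if A4; A4 -> else if A4' | S A4'; A4' -> if else A4' | stmt A4' | epsilon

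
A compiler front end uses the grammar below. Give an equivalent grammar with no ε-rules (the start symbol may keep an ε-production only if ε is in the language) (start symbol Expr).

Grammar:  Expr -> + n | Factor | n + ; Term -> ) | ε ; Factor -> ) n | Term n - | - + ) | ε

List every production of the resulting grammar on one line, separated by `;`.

Expr -> + n | Factor | n + | ε; Term -> ); Factor -> ) n | Term n - | n - | - + )

The nullable symbols are {Expr, Factor, Term}.
ε ∈ L(G) since Expr is nullable, so keep Expr → ε.
Add the nullable-subset variants: Factor → Term n - gives Term n - | n -.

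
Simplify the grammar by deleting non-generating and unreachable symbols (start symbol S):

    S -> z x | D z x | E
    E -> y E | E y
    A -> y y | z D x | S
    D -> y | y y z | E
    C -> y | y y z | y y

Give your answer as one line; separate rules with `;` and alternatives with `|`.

S -> z x | D z x; D -> y | y y z

Generating nonterminals: {A, C, D, S}.
Reachable from S after that: {D, S}.
Removed useless symbols: {A, C, E} and every production mentioning them.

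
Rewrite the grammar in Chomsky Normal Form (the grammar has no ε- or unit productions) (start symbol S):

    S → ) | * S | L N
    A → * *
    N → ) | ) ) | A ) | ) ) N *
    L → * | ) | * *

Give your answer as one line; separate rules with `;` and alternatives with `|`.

S → ) | X1 S | L N; A → X1 X1; N → ) | X2 X2 | A X2 | X2 Y1; L → * | ) | X1 X1; X1 → *; X2 → ); Y1 → X2 Y2; Y2 → N X1

Introduce a nonterminal for each terminal appearing in a rule of length ≥ 2: X1 → *, X2 → ).
Binarize each right-hand side of length ≥ 3 by chaining fresh nonterminals (Y1, Y2, …): affected rules were N → X2 X2 N X1.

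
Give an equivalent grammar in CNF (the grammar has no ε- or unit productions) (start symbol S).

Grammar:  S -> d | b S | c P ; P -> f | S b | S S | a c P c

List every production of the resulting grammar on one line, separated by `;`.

Introduce a nonterminal for each terminal appearing in a rule of length ≥ 2: X1 → b, X2 → c, X3 → a.
Binarize each right-hand side of length ≥ 3 by chaining fresh nonterminals (Y1, Y2, …): affected rules were P → X3 X2 P X2.

S -> d | X1 S | X2 P; P -> f | S X1 | S S | X3 Y1; X1 -> b; X2 -> c; X3 -> a; Y1 -> X2 Y2; Y2 -> P X2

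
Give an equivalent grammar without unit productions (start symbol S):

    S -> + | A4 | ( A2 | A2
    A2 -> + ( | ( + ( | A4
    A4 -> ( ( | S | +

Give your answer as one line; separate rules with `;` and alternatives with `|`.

Unit pairs: A2 ⇒* {A4, S}; A4 ⇒* {A2, S}; S ⇒* {A2, A4}.
For every A with A ⇒* B via unit rules, add B's non-unit alternatives to A; then delete every rule of the form X → Y.

S -> ( ( | + | + ( | ( + ( | ( A2; A2 -> ( ( | + | + ( | ( + ( | ( A2; A4 -> ( ( | + | + ( | ( + ( | ( A2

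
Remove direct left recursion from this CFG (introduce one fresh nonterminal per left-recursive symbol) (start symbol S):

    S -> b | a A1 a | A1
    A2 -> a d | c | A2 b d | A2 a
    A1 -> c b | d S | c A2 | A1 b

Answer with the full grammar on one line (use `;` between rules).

S -> b | a A1 a | A1; A2 -> a d A2' | c A2'; A1 -> c b A1' | d S A1' | c A2 A1'; A2' -> b d A2' | a A2' | ε; A1' -> b A1' | ε

Left recursion appears on A2, A1.
For A2: α = {b d, a}, β = {a d, c}. Rewrite as A2 → β A2' and A2' → α A2' | ε.
For A1: α = {b}, β = {c b, d S, c A2}. Rewrite as A1 → β A1' and A1' → α A1' | ε.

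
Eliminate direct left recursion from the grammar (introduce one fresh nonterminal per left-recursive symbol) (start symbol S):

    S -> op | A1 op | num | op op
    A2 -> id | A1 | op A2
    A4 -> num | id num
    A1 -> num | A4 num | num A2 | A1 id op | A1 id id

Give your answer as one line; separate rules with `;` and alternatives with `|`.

A1 is directly left-recursive.
For A1: α = {id op, id id}, β = {num, A4 num, num A2}. Rewrite as A1 → β A1' and A1' → α A1' | ε.

S -> op | A1 op | num | op op; A2 -> id | A1 | op A2; A4 -> num | id num; A1 -> num A1' | A4 num A1' | num A2 A1'; A1' -> id op A1' | id id A1' | ε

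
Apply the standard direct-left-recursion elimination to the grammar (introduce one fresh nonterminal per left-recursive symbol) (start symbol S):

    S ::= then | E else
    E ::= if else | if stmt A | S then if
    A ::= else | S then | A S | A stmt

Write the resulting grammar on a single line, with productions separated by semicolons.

Directly left-recursive nonterminal: A.
For A: α = {S, stmt}, β = {else, S then}. Rewrite as A → β A' and A' → α A' | ε.

S ::= then | E else; E ::= if else | if stmt A | S then if; A ::= else A' | S then A'; A' ::= S A' | stmt A' | ε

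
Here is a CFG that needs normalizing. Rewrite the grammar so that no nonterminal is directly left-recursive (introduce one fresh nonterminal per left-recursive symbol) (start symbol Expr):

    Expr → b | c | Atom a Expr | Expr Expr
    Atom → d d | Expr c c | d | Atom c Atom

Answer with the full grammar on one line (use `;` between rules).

Directly left-recursive nonterminals: Expr, Atom.
For Expr: α = {Expr}, β = {b, c, Atom a Expr}. Rewrite as Expr → β Expr1 and Expr1 → α Expr1 | ε.
For Atom: α = {c Atom}, β = {d d, Expr c c, d}. Rewrite as Atom → β Atom1 and Atom1 → α Atom1 | ε.

Expr → b Expr1 | c Expr1 | Atom a Expr Expr1; Atom → d d Atom1 | Expr c c Atom1 | d Atom1; Expr1 → Expr Expr1 | ε; Atom1 → c Atom Atom1 | ε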